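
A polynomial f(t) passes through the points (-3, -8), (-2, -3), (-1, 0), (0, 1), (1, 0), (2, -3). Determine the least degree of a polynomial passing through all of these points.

Forward differences of the values at t = -3, -2, -1, 0, 1, 2:
  f  : -8  -3  0  1  0  -3
  Δ  : 5  3  1  -1  -3
  Δ^2: -2  -2  -2  -2
  Δ^3: 0  0  0
  Δ^4: 0  0
  Δ^5: 0
The second differences are constant (-2) and nonzero, while all higher differences vanish, so the minimal degree is 2.

2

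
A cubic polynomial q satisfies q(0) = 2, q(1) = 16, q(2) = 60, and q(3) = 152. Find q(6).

896

Write q(t) = at^3 + bt^2 + ct + d. Substituting each data point gives a linear system:
  d = 2
  a + b + c + d = 16
  8a + 4b + 2c + d = 60
  27a + 9b + 3c + d = 152
Solving the system yields a = 3, b = 6, c = 5, d = 2.
So q(t) = 3t^3 + 6t^2 + 5t + 2.
Then q(6) = 896.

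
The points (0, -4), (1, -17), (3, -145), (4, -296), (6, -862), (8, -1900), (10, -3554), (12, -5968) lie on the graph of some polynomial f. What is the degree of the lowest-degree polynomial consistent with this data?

Divided differences on the nodes 0, 1, 3, 4, 6, 8, 10, 12:
  order 0: -4  -17  -145  -296  -862  -1900  -3554  -5968
  order 1: -13  -64  -151  -283  -519  -827  -1207
  order 2: -17  -29  -44  -59  -77  -95
  order 3: -3  -3  -3  -3  -3
  order 4: 0  0  0  0
  order 5: 0  0  0
  order 6: 0  0
  order 7: 0
The order-3 divided differences are all -3 (nonzero) and every higher order vanishes, so the data lies on a polynomial of degree exactly 3.

3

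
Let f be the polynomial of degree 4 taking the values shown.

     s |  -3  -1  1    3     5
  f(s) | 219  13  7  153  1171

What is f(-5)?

Using the Lagrange interpolation formula with nodes -3, -1, 1, 3, 5:
  L_0(s) = (s + 1)(s - 1)(s - 3)(s - 5) / 384
  L_1(s) = (s + 3)(s - 1)(s - 3)(s - 5) / -96
  L_2(s) = (s + 3)(s + 1)(s - 3)(s - 5) / 64
  L_3(s) = (s + 3)(s + 1)(s - 1)(s - 5) / -96
  L_4(s) = (s + 3)(s + 1)(s - 1)(s - 3) / 384
Then f(s) = 219·L_0(s) + 13·L_1(s) + 7·L_2(s) + 153·L_3(s) + 1171·L_4(s).
Expanding and collecting terms gives f(s) = 2s⁴ - s³ + 2s² - 2s + 6.
Evaluating at s = -5: f(-5) = 1441.

1441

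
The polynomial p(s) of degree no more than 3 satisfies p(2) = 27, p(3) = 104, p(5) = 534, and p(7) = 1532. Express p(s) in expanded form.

p(s) = 5s^3 - 4s^2 + 2s - 1

Write p(s) = as^3 + bs^2 + cs + d. Substituting each data point gives a linear system:
  8a + 4b + 2c + d = 27
  27a + 9b + 3c + d = 104
  125a + 25b + 5c + d = 534
  343a + 49b + 7c + d = 1532
Solving the system yields a = 5, b = -4, c = 2, d = -1.
So p(s) = 5s³ - 4s² + 2s - 1.
Check: p(2) = 27. ✓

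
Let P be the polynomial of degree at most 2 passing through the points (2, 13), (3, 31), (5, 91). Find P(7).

183

Write P(t) = at^2 + bt + c. Substituting each data point gives a linear system:
  4a + 2b + c = 13
  9a + 3b + c = 31
  25a + 5b + c = 91
Solving the system yields a = 4, b = -2, c = 1.
So P(t) = 4t² - 2t + 1.
Then P(7) = 183.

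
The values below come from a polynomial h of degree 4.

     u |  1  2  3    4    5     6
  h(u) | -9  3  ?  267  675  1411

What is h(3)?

On equispaced nodes a degree-4 polynomial has vanishing fifth forward difference, so
  - h(1) + 5·h(2) - 10·h(3) + 10·h(4) - 5·h(5) + h(6) = 0.
Substituting the known values and solving for h(3):
  -10·h(3) = -730
  h(3) = 73.

73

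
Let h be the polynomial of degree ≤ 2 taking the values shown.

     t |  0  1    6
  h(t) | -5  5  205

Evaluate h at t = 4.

95

Write h(t) = at^2 + bt + c. Substituting each data point gives a linear system:
  c = -5
  a + b + c = 5
  36a + 6b + c = 205
Solving the system yields a = 5, b = 5, c = -5.
So h(t) = 5t^2 + 5t - 5.
Then h(4) = 95.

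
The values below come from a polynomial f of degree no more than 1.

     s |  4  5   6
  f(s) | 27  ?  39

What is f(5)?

33

The 2 known points determine the degree-1 polynomial uniquely.
Write f(s) = as + b. Substituting each data point gives a linear system:
  4a + b = 27
  6a + b = 39
Solving the system yields a = 6, b = 3.
So f(s) = 6s + 3.
Then f(5) = 33.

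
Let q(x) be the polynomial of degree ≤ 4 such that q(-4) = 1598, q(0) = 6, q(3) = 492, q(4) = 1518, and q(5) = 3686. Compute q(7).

14160

Using the Lagrange interpolation formula with nodes -4, 0, 3, 4, 5:
  L_0(x) = x(x - 3)(x - 4)(x - 5) / 2016
  L_1(x) = (x + 4)(x - 3)(x - 4)(x - 5) / -240
  L_2(x) = (x + 4)x(x - 4)(x - 5) / 42
  L_3(x) = (x + 4)x(x - 3)(x - 5) / -32
  L_4(x) = (x + 4)x(x - 3)(x - 4) / 90
Then q(x) = 1598·L_0(x) + 6·L_1(x) + 492·L_2(x) + 1518·L_3(x) + 3686·L_4(x).
Expanding and collecting terms gives q(x) = 6x⁴ - x³ + x² + 6x + 6.
Evaluating at x = 7: q(7) = 14160.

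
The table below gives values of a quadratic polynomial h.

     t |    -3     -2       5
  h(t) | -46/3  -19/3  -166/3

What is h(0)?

Write h(t) = at^2 + bt + c. Substituting each data point gives a linear system:
  9a - 3b + c = -46/3
  4a - 2b + c = -19/3
  25a + 5b + c = -166/3
Solving the system yields a = -2, b = -1, c = -1/3.
So h(t) = -2t² - t - 1/3.
Then h(0) = -1/3.

-1/3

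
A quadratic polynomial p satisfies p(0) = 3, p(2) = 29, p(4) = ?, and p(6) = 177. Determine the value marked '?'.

On equispaced nodes a degree-2 polynomial has vanishing third forward difference, so
  - p(0) + 3·p(2) - 3·p(4) + p(6) = 0.
Substituting the known values and solving for p(4):
  -3·p(4) = -261
  p(4) = 87.

87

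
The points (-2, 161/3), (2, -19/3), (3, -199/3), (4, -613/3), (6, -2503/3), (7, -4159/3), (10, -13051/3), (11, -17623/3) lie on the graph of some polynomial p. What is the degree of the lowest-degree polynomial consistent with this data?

Divided differences on the nodes -2, 2, 3, 4, 6, 7, 10, 11:
  order 0: 161/3  -19/3  -199/3  -613/3  -2503/3  -4159/3  -13051/3  -17623/3
  order 1: -15  -60  -138  -315  -552  -988  -1524
  order 2: -9  -39  -59  -79  -109  -134
  order 3: -5  -5  -5  -5  -5
  order 4: 0  0  0  0
  order 5: 0  0  0
  order 6: 0  0
  order 7: 0
The order-3 divided differences are all -5 (nonzero) and every higher order vanishes, so the data lies on a polynomial of degree exactly 3.

3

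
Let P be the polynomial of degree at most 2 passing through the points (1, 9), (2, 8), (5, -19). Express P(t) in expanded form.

P(t) = -2t^2 + 5t + 6

Write P(t) = at^2 + bt + c. Substituting each data point gives a linear system:
  a + b + c = 9
  4a + 2b + c = 8
  25a + 5b + c = -19
Solving the system yields a = -2, b = 5, c = 6.
So P(t) = -2t² + 5t + 6.
Check: P(5) = -19. ✓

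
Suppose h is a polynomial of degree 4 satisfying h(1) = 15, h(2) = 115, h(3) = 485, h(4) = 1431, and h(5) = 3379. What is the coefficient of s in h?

Write h(s) = as^4 + bs^3 + cs^2 + ds + e. Substituting each data point gives a linear system:
  a + b + c + d + e = 15
  16a + 8b + 4c + 2d + e = 115
  81a + 27b + 9c + 3d + e = 485
  256a + 64b + 16c + 4d + e = 1431
  625a + 125b + 25c + 5d + e = 3379
Solving the system yields a = 5, b = 1, c = 4, d = 6, e = -1.
So h(s) = 5s^4 + s^3 + 4s^2 + 6s - 1.
The coefficient of s is 6.

6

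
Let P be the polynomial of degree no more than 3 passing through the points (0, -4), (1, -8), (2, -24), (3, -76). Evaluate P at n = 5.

-384

Forward differences of the values at n = 0, 1, 2, 3:
  P  : -4  -8  -24  -76
  Δ  : -4  -16  -52
  Δ^2: -12  -36
  Δ^3: -24
The third differences are constant, confirming degree 3.
Interpolating (Newton forward form) and evaluating at n = 5 gives P(5) = -384.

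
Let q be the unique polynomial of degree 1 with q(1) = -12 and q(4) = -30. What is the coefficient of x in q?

-6

Write q(x) = ax + b. Substituting each data point gives a linear system:
  a + b = -12
  4a + b = -30
Solving the system yields a = -6, b = -6.
So q(x) = -6x - 6.
The leading coefficient is -6.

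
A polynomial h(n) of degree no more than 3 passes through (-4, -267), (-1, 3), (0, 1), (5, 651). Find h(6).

1123

Write h(n) = an^3 + bn^2 + cn + d. Substituting each data point gives a linear system:
  -64a + 16b - 4c + d = -267
  -a + b - c + d = 3
  d = 1
  125a + 25b + 5c + d = 651
Solving the system yields a = 5, b = 2, c = -5, d = 1.
So h(n) = 5n^3 + 2n^2 - 5n + 1.
Then h(6) = 1123.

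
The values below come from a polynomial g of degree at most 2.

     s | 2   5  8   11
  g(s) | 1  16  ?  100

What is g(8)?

49

On equispaced nodes a degree-2 polynomial has vanishing third forward difference, so
  - g(2) + 3·g(5) - 3·g(8) + g(11) = 0.
Substituting the known values and solving for g(8):
  -3·g(8) = -147
  g(8) = 49.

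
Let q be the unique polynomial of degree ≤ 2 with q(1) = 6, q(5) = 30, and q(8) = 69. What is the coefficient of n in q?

0

Write q(n) = an^2 + bn + c. Substituting each data point gives a linear system:
  a + b + c = 6
  25a + 5b + c = 30
  64a + 8b + c = 69
Solving the system yields a = 1, b = 0, c = 5.
So q(n) = n^2 + 5.
The coefficient of n is 0.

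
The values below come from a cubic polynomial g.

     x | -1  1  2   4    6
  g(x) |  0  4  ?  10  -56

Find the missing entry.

The 4 known points determine the degree-3 polynomial uniquely.
Write g(x) = ax^3 + bx^2 + cx + d. Substituting each data point gives a linear system:
  -a + b - c + d = 0
  a + b + c + d = 4
  64a + 16b + 4c + d = 10
  216a + 36b + 6c + d = -56
Solving the system yields a = -1, b = 4, c = 3, d = -2.
So g(x) = -x^3 + 4x^2 + 3x - 2.
Then g(2) = 12.

12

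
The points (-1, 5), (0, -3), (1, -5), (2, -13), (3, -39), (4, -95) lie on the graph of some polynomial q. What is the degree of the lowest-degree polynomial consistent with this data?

3

Forward differences of the values at s = -1, 0, 1, 2, 3, 4:
  q  : 5  -3  -5  -13  -39  -95
  Δ  : -8  -2  -8  -26  -56
  Δ^2: 6  -6  -18  -30
  Δ^3: -12  -12  -12
  Δ^4: 0  0
  Δ^5: 0
The third differences are constant (-12) and nonzero, while all higher differences vanish, so the minimal degree is 3.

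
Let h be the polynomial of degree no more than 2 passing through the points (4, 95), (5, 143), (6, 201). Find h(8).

Write h(s) = as^2 + bs + c. Substituting each data point gives a linear system:
  16a + 4b + c = 95
  25a + 5b + c = 143
  36a + 6b + c = 201
Solving the system yields a = 5, b = 3, c = 3.
So h(s) = 5s² + 3s + 3.
Then h(8) = 347.

347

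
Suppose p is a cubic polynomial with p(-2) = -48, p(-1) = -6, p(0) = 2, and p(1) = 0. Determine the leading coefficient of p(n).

4

Write p(n) = an^3 + bn^2 + cn + d. Substituting each data point gives a linear system:
  -8a + 4b - 2c + d = -48
  -a + b - c + d = -6
  d = 2
  a + b + c + d = 0
Solving the system yields a = 4, b = -5, c = -1, d = 2.
So p(n) = 4n^3 - 5n^2 - n + 2.
The leading coefficient is 4.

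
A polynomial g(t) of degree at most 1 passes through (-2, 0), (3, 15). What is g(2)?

Write g(t) = at + b. Substituting each data point gives a linear system:
  -2a + b = 0
  3a + b = 15
Solving the system yields a = 3, b = 6.
So g(t) = 3t + 6.
Then g(2) = 12.

12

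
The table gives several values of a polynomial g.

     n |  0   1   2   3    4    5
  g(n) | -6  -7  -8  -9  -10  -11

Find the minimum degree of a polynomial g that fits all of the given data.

Forward differences of the values at n = 0, 1, 2, 3, 4, 5:
  g  : -6  -7  -8  -9  -10  -11
  Δ  : -1  -1  -1  -1  -1
  Δ^2: 0  0  0  0
  Δ^3: 0  0  0
  Δ^4: 0  0
  Δ^5: 0
The first differences are constant (-1) and nonzero, while all higher differences vanish, so the minimal degree is 1.

1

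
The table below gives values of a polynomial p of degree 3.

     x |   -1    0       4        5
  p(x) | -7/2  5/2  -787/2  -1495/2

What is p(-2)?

Write p(x) = ax^3 + bx^2 + cx + d. Substituting each data point gives a linear system:
  -a + b - c + d = -7/2
  d = 5/2
  64a + 16b + 4c + d = -787/2
  125a + 25b + 5c + d = -1495/2
Solving the system yields a = -5, b = -6, c = 5, d = 5/2.
So p(x) = -5x³ - 6x² + 5x + 5/2.
Then p(-2) = 17/2.

17/2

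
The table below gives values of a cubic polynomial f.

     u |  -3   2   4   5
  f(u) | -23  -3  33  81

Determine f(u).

Write f(u) = au^3 + bu^2 + cu + d. Substituting each data point gives a linear system:
  -27a + 9b - 3c + d = -23
  8a + 4b + 2c + d = -3
  64a + 16b + 4c + d = 33
  125a + 25b + 5c + d = 81
Solving the system yields a = 1, b = -1, c = -4, d = 1.
So f(u) = u³ - u² - 4u + 1.
Check: f(2) = -3. ✓

f(u) = u^3 - u^2 - 4u + 1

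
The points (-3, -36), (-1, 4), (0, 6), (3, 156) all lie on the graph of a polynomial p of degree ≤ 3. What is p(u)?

Write p(u) = au^3 + bu^2 + cu + d. Substituting each data point gives a linear system:
  -27a + 9b - 3c + d = -36
  -a + b - c + d = 4
  d = 6
  27a + 9b + 3c + d = 156
Solving the system yields a = 3, b = 6, c = 5, d = 6.
So p(u) = 3u^3 + 6u^2 + 5u + 6.
Check: p(-3) = -36. ✓

p(u) = 3u^3 + 6u^2 + 5u + 6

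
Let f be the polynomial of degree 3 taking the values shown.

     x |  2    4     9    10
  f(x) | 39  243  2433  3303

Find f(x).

Using the Lagrange interpolation formula with nodes 2, 4, 9, 10:
  L_0(x) = (x - 4)(x - 9)(x - 10) / -112
  L_1(x) = (x - 2)(x - 9)(x - 10) / 60
  L_2(x) = (x - 2)(x - 4)(x - 10) / -35
  L_3(x) = (x - 2)(x - 4)(x - 9) / 48
Then f(x) = 39·L_0(x) + 243·L_1(x) + 2433·L_2(x) + 3303·L_3(x).
Expanding and collecting terms gives f(x) = 3x^3 + 3x^2 + 3.
Check: f(4) = 243. ✓

f(x) = 3x^3 + 3x^2 + 3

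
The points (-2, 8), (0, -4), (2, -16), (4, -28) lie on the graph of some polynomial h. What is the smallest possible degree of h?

1

Forward differences of the values at x = -2, 0, 2, 4:
  h  : 8  -4  -16  -28
  Δ  : -12  -12  -12
  Δ^2: 0  0
  Δ^3: 0
The first differences are constant (-12) and nonzero, while all higher differences vanish, so the minimal degree is 1.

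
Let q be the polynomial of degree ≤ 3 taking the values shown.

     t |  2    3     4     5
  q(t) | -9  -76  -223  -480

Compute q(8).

Write q(t) = at^3 + bt^2 + ct + d. Substituting each data point gives a linear system:
  8a + 4b + 2c + d = -9
  27a + 9b + 3c + d = -76
  64a + 16b + 4c + d = -223
  125a + 25b + 5c + d = -480
Solving the system yields a = -5, b = 5, c = 3, d = 5.
So q(t) = -5t^3 + 5t^2 + 3t + 5.
Then q(8) = -2211.

-2211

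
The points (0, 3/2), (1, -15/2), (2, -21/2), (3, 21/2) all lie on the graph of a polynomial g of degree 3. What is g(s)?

g(s) = 3s^3 - 6s^2 - 6s + 3/2

Using the Lagrange interpolation formula with nodes 0, 1, 2, 3:
  L_0(s) = (s - 1)(s - 2)(s - 3) / -6
  L_1(s) = s(s - 2)(s - 3) / 2
  L_2(s) = s(s - 1)(s - 3) / -2
  L_3(s) = s(s - 1)(s - 2) / 6
Then g(s) = 3/2·L_0(s) - 15/2·L_1(s) - 21/2·L_2(s) + 21/2·L_3(s).
Expanding and collecting terms gives g(s) = 3s^3 - 6s^2 - 6s + 3/2.
Check: g(3) = 21/2. ✓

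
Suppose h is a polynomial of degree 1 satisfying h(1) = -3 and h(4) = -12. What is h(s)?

h(s) = -3s

Write h(s) = as + b. Substituting each data point gives a linear system:
  a + b = -3
  4a + b = -12
Solving the system yields a = -3, b = 0.
So h(s) = -3s.
Check: h(4) = -12. ✓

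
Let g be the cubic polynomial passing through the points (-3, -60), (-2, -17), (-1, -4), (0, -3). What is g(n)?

g(n) = 3n^3 + 3n^2 + n - 3

Using the Lagrange interpolation formula with nodes -3, -2, -1, 0:
  L_0(n) = (n + 2)(n + 1)n / -6
  L_1(n) = (n + 3)(n + 1)n / 2
  L_2(n) = (n + 3)(n + 2)n / -2
  L_3(n) = (n + 3)(n + 2)(n + 1) / 6
Then g(n) = -60·L_0(n) - 17·L_1(n) - 4·L_2(n) - 3·L_3(n).
Expanding and collecting terms gives g(n) = 3n³ + 3n² + n - 3.
Check: g(-3) = -60. ✓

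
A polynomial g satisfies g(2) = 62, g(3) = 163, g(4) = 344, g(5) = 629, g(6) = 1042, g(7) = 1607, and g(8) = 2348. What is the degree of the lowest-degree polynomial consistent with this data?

3

Forward differences of the values at x = 2, 3, 4, 5, 6, 7, 8:
  g  : 62  163  344  629  1042  1607  2348
  Δ  : 101  181  285  413  565  741
  Δ^2: 80  104  128  152  176
  Δ^3: 24  24  24  24
  Δ^4: 0  0  0
  Δ^5: 0  0
  Δ^6: 0
The third differences are constant (24) and nonzero, while all higher differences vanish, so the minimal degree is 3.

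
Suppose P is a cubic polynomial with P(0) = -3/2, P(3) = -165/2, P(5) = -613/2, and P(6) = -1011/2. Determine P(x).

P(x) = -2x^3 - x^2 - 6x - 3/2

Write P(x) = ax^3 + bx^2 + cx + d. Substituting each data point gives a linear system:
  d = -3/2
  27a + 9b + 3c + d = -165/2
  125a + 25b + 5c + d = -613/2
  216a + 36b + 6c + d = -1011/2
Solving the system yields a = -2, b = -1, c = -6, d = -3/2.
So P(x) = -2x³ - x² - 6x - 3/2.
Check: P(0) = -3/2. ✓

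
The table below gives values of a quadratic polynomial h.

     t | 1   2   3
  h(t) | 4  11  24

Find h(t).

Using the Lagrange interpolation formula with nodes 1, 2, 3:
  L_0(t) = (t - 2)(t - 3) / 2
  L_1(t) = (t - 1)(t - 3) / -1
  L_2(t) = (t - 1)(t - 2) / 2
Then h(t) = 4·L_0(t) + 11·L_1(t) + 24·L_2(t).
Expanding and collecting terms gives h(t) = 3t^2 - 2t + 3.
Check: h(3) = 24. ✓

h(t) = 3t^2 - 2t + 3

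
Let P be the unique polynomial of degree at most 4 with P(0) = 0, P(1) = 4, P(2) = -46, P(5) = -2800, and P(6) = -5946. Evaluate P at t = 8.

-19288

Write P(t) = at^4 + bt^3 + ct^2 + dt + e. Substituting each data point gives a linear system:
  e = 0
  a + b + c + d + e = 4
  16a + 8b + 4c + 2d + e = -46
  625a + 125b + 25c + 5d + e = -2800
  1296a + 216b + 36c + 6d + e = -5946
Solving the system yields a = -5, b = 2, c = 2, d = 5, e = 0.
So P(t) = -5t^4 + 2t^3 + 2t^2 + 5t.
Then P(8) = -19288.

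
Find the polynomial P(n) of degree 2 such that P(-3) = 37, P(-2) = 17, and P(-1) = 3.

P(n) = 3n^2 - 5n - 5

Write P(n) = an^2 + bn + c. Substituting each data point gives a linear system:
  9a - 3b + c = 37
  4a - 2b + c = 17
  a - b + c = 3
Solving the system yields a = 3, b = -5, c = -5.
So P(n) = 3n^2 - 5n - 5.
Check: P(-1) = 3. ✓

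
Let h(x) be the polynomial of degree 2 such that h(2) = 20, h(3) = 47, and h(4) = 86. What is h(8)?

Forward differences of the values at x = 2, 3, 4:
  h  : 20  47  86
  Δ  : 27  39
  Δ^2: 12
The second differences are constant, confirming degree 2.
Interpolating (Newton forward form) and evaluating at x = 8 gives h(8) = 362.

362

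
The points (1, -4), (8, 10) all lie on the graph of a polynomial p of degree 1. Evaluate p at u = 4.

2

Write p(u) = au + b. Substituting each data point gives a linear system:
  a + b = -4
  8a + b = 10
Solving the system yields a = 2, b = -6.
So p(u) = 2u - 6.
Then p(4) = 2.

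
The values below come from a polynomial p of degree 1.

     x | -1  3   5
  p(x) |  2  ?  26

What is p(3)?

18

The 2 known points determine the degree-1 polynomial uniquely.
Write p(x) = ax + b. Substituting each data point gives a linear system:
  -a + b = 2
  5a + b = 26
Solving the system yields a = 4, b = 6.
So p(x) = 4x + 6.
Then p(3) = 18.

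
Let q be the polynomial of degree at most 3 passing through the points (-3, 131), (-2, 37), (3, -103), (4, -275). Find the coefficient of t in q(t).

6

Write q(t) = at^3 + bt^2 + ct + d. Substituting each data point gives a linear system:
  -27a + 9b - 3c + d = 131
  -8a + 4b - 2c + d = 37
  27a + 9b + 3c + d = -103
  64a + 16b + 4c + d = -275
Solving the system yields a = -5, b = 1, c = 6, d = 5.
So q(t) = -5t³ + t² + 6t + 5.
The coefficient of t is 6.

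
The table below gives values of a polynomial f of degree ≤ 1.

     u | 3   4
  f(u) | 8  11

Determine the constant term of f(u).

Write f(u) = au + b. Substituting each data point gives a linear system:
  3a + b = 8
  4a + b = 11
Solving the system yields a = 3, b = -1.
So f(u) = 3u - 1.
The constant term is -1.

-1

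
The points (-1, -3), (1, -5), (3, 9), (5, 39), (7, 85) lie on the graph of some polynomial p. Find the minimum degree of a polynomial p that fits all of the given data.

2

Forward differences of the values at u = -1, 1, 3, 5, 7:
  p  : -3  -5  9  39  85
  Δ  : -2  14  30  46
  Δ^2: 16  16  16
  Δ^3: 0  0
  Δ^4: 0
The second differences are constant (16) and nonzero, while all higher differences vanish, so the minimal degree is 2.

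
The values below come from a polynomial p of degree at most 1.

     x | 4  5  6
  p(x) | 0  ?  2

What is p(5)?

1

The 2 known points determine the degree-1 polynomial uniquely.
Write p(x) = ax + b. Substituting each data point gives a linear system:
  4a + b = 0
  6a + b = 2
Solving the system yields a = 1, b = -4.
So p(x) = x - 4.
Then p(5) = 1.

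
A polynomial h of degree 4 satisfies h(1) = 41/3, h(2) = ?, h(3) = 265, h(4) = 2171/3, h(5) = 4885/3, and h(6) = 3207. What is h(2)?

217/3

On equispaced nodes a degree-4 polynomial has vanishing fifth forward difference, so
  - h(1) + 5·h(2) - 10·h(3) + 10·h(4) - 5·h(5) + h(6) = 0.
Substituting the known values and solving for h(2):
  5·h(2) = 1085/3
  h(2) = 217/3.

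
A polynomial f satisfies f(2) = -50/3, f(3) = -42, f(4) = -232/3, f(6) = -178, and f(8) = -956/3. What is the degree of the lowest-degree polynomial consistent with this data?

2

Divided differences on the nodes 2, 3, 4, 6, 8:
  order 0: -50/3  -42  -232/3  -178  -956/3
  order 1: -76/3  -106/3  -151/3  -211/3
  order 2: -5  -5  -5
  order 3: 0  0
  order 4: 0
The order-2 divided differences are all -5 (nonzero) and every higher order vanishes, so the data lies on a polynomial of degree exactly 2.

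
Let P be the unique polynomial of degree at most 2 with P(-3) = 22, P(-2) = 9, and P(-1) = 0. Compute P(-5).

60

Using the Lagrange interpolation formula with nodes -3, -2, -1:
  L_0(u) = (u + 2)(u + 1) / 2
  L_1(u) = (u + 3)(u + 1) / -1
  L_2(u) = (u + 3)(u + 2) / 2
Then P(u) = 22·L_0(u) + 9·L_1(u) + 0·L_2(u).
Expanding and collecting terms gives P(u) = 2u^2 - 3u - 5.
Evaluating at u = -5: P(-5) = 60.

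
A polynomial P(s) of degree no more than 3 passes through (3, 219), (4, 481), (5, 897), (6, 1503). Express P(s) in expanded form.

P(s) = 6s^3 + 5s^2 + 5s - 3

Write P(s) = as^3 + bs^2 + cs + d. Substituting each data point gives a linear system:
  27a + 9b + 3c + d = 219
  64a + 16b + 4c + d = 481
  125a + 25b + 5c + d = 897
  216a + 36b + 6c + d = 1503
Solving the system yields a = 6, b = 5, c = 5, d = -3.
So P(s) = 6s³ + 5s² + 5s - 3.
Check: P(4) = 481. ✓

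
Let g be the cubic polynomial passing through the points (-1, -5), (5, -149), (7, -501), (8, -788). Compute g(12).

-2956

Using the Lagrange interpolation formula with nodes -1, 5, 7, 8:
  L_0(s) = (s - 5)(s - 7)(s - 8) / -432
  L_1(s) = (s + 1)(s - 7)(s - 8) / 36
  L_2(s) = (s + 1)(s - 5)(s - 8) / -16
  L_3(s) = (s + 1)(s - 5)(s - 7) / 27
Then g(s) = -5·L_0(s) - 149·L_1(s) - 501·L_2(s) - 788·L_3(s).
Expanding and collecting terms gives g(s) = -2s^3 + 3s^2 + 6s - 4.
Evaluating at s = 12: g(12) = -2956.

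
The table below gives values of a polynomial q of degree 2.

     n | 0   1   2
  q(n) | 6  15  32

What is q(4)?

90

Using the Lagrange interpolation formula with nodes 0, 1, 2:
  L_0(n) = (n - 1)(n - 2) / 2
  L_1(n) = n(n - 2) / -1
  L_2(n) = n(n - 1) / 2
Then q(n) = 6·L_0(n) + 15·L_1(n) + 32·L_2(n).
Expanding and collecting terms gives q(n) = 4n^2 + 5n + 6.
Evaluating at n = 4: q(4) = 90.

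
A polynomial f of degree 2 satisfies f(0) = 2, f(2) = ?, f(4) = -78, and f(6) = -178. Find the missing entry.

-18

On equispaced nodes a degree-2 polynomial has vanishing third forward difference, so
  - f(0) + 3·f(2) - 3·f(4) + f(6) = 0.
Substituting the known values and solving for f(2):
  3·f(2) = -54
  f(2) = -18.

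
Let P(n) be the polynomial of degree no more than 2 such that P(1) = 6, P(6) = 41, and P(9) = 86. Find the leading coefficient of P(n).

Write P(n) = an^2 + bn + c. Substituting each data point gives a linear system:
  a + b + c = 6
  36a + 6b + c = 41
  81a + 9b + c = 86
Solving the system yields a = 1, b = 0, c = 5.
So P(n) = n² + 5.
The leading coefficient is 1.

1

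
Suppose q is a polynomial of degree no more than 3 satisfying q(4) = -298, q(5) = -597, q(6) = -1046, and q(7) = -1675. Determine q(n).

q(n) = -5n^3 + 6n - 2

Using the Lagrange interpolation formula with nodes 4, 5, 6, 7:
  L_0(n) = (n - 5)(n - 6)(n - 7) / -6
  L_1(n) = (n - 4)(n - 6)(n - 7) / 2
  L_2(n) = (n - 4)(n - 5)(n - 7) / -2
  L_3(n) = (n - 4)(n - 5)(n - 6) / 6
Then q(n) = -298·L_0(n) - 597·L_1(n) - 1046·L_2(n) - 1675·L_3(n).
Expanding and collecting terms gives q(n) = -5n^3 + 6n - 2.
Check: q(4) = -298. ✓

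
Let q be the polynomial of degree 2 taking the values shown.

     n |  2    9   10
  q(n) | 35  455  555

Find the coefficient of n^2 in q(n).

Write q(n) = an^2 + bn + c. Substituting each data point gives a linear system:
  4a + 2b + c = 35
  81a + 9b + c = 455
  100a + 10b + c = 555
Solving the system yields a = 5, b = 5, c = 5.
So q(n) = 5n² + 5n + 5.
The leading coefficient is 5.

5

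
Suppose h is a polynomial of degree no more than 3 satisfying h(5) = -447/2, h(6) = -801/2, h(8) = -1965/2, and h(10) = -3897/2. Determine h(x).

h(x) = -2x^3 + 5x + 3/2

Write h(x) = ax^3 + bx^2 + cx + d. Substituting each data point gives a linear system:
  125a + 25b + 5c + d = -447/2
  216a + 36b + 6c + d = -801/2
  512a + 64b + 8c + d = -1965/2
  1000a + 100b + 10c + d = -3897/2
Solving the system yields a = -2, b = 0, c = 5, d = 3/2.
So h(x) = -2x^3 + 5x + 3/2.
Check: h(5) = -447/2. ✓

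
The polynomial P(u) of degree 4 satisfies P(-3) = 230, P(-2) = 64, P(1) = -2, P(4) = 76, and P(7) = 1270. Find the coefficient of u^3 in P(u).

-4

Write P(u) = au^4 + bu^3 + cu^2 + du + e. Substituting each data point gives a linear system:
  81a - 27b + 9c - 3d + e = 230
  16a - 8b + 4c - 2d + e = 64
  a + b + c + d + e = -2
  256a + 64b + 16c + 4d + e = 76
  2401a + 343b + 49c + 7d + e = 1270
Solving the system yields a = 1, b = -4, c = 5, d = 0, e = -4.
So P(u) = u^4 - 4u^3 + 5u^2 - 4.
The coefficient of u^3 is -4.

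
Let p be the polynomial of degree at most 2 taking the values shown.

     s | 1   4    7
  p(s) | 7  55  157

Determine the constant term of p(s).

Write p(s) = as^2 + bs + c. Substituting each data point gives a linear system:
  a + b + c = 7
  16a + 4b + c = 55
  49a + 7b + c = 157
Solving the system yields a = 3, b = 1, c = 3.
So p(s) = 3s^2 + s + 3.
The constant term is 3.

3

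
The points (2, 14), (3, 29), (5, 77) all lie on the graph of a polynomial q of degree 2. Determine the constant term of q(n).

Write q(n) = an^2 + bn + c. Substituting each data point gives a linear system:
  4a + 2b + c = 14
  9a + 3b + c = 29
  25a + 5b + c = 77
Solving the system yields a = 3, b = 0, c = 2.
So q(n) = 3n^2 + 2.
The constant term is 2.

2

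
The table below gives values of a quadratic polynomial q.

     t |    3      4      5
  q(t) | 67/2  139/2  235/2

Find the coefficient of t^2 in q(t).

Write q(t) = at^2 + bt + c. Substituting each data point gives a linear system:
  9a + 3b + c = 67/2
  16a + 4b + c = 139/2
  25a + 5b + c = 235/2
Solving the system yields a = 6, b = -6, c = -5/2.
So q(t) = 6t^2 - 6t - 5/2.
The leading coefficient is 6.

6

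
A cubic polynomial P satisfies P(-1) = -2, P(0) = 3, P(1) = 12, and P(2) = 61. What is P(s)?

Using the Lagrange interpolation formula with nodes -1, 0, 1, 2:
  L_0(s) = s(s - 1)(s - 2) / -6
  L_1(s) = (s + 1)(s - 1)(s - 2) / 2
  L_2(s) = (s + 1)s(s - 2) / -2
  L_3(s) = (s + 1)s(s - 1) / 6
Then P(s) = -2·L_0(s) + 3·L_1(s) + 12·L_2(s) + 61·L_3(s).
Expanding and collecting terms gives P(s) = 6s^3 + 2s^2 + s + 3.
Check: P(0) = 3. ✓

P(s) = 6s^3 + 2s^2 + s + 3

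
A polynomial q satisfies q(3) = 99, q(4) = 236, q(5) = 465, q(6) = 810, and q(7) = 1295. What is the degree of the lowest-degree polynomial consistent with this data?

3

Forward differences of the values at s = 3, 4, 5, 6, 7:
  q  : 99  236  465  810  1295
  Δ  : 137  229  345  485
  Δ^2: 92  116  140
  Δ^3: 24  24
  Δ^4: 0
The third differences are constant (24) and nonzero, while all higher differences vanish, so the minimal degree is 3.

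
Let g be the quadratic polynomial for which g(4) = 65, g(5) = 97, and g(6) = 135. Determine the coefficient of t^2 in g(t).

3

Write g(t) = at^2 + bt + c. Substituting each data point gives a linear system:
  16a + 4b + c = 65
  25a + 5b + c = 97
  36a + 6b + c = 135
Solving the system yields a = 3, b = 5, c = -3.
So g(t) = 3t^2 + 5t - 3.
The leading coefficient is 3.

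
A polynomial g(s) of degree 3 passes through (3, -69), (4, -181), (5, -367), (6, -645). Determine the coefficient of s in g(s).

6

Write g(s) = as^3 + bs^2 + cs + d. Substituting each data point gives a linear system:
  27a + 9b + 3c + d = -69
  64a + 16b + 4c + d = -181
  125a + 25b + 5c + d = -367
  216a + 36b + 6c + d = -645
Solving the system yields a = -3, b = -1, c = 6, d = 3.
So g(s) = -3s³ - s² + 6s + 3.
The coefficient of s is 6.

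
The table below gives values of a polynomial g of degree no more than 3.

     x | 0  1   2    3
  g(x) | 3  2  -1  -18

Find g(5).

-142

Forward differences of the values at x = 0, 1, 2, 3:
  g  : 3  2  -1  -18
  Δ  : -1  -3  -17
  Δ^2: -2  -14
  Δ^3: -12
The third differences are constant, confirming degree 3.
Interpolating (Newton forward form) and evaluating at x = 5 gives g(5) = -142.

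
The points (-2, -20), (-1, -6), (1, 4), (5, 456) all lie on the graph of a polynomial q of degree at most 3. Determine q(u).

Write q(u) = au^3 + bu^2 + cu + d. Substituting each data point gives a linear system:
  -8a + 4b - 2c + d = -20
  -a + b - c + d = -6
  a + b + c + d = 4
  125a + 25b + 5c + d = 456
Solving the system yields a = 3, b = 3, c = 2, d = -4.
So q(u) = 3u^3 + 3u^2 + 2u - 4.
Check: q(-2) = -20. ✓

q(u) = 3u^3 + 3u^2 + 2u - 4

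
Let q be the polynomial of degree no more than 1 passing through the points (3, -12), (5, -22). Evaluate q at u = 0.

Write q(u) = au + b. Substituting each data point gives a linear system:
  3a + b = -12
  5a + b = -22
Solving the system yields a = -5, b = 3.
So q(u) = -5u + 3.
Then q(0) = 3.

3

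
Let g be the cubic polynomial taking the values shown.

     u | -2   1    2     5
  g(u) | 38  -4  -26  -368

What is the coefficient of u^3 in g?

-3

Write g(u) = au^3 + bu^2 + cu + d. Substituting each data point gives a linear system:
  -8a + 4b - 2c + d = 38
  a + b + c + d = -4
  8a + 4b + 2c + d = -26
  125a + 25b + 5c + d = -368
Solving the system yields a = -3, b = 1, c = -4, d = 2.
So g(u) = -3u^3 + u^2 - 4u + 2.
The leading coefficient is -3.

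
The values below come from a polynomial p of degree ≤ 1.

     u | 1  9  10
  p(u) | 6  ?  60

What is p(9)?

54

The 2 known points determine the degree-1 polynomial uniquely.
Write p(u) = au + b. Substituting each data point gives a linear system:
  a + b = 6
  10a + b = 60
Solving the system yields a = 6, b = 0.
So p(u) = 6u.
Then p(9) = 54.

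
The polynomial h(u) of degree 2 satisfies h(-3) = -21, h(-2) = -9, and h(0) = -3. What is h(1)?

Write h(u) = au^2 + bu + c. Substituting each data point gives a linear system:
  9a - 3b + c = -21
  4a - 2b + c = -9
  c = -3
Solving the system yields a = -3, b = -3, c = -3.
So h(u) = -3u² - 3u - 3.
Then h(1) = -9.

-9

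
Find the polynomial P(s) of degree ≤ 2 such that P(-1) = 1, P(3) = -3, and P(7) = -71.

Using the Lagrange interpolation formula with nodes -1, 3, 7:
  L_0(s) = (s - 3)(s - 7) / 32
  L_1(s) = (s + 1)(s - 7) / -16
  L_2(s) = (s + 1)(s - 3) / 32
Then P(s) = 1·L_0(s) - 3·L_1(s) - 71·L_2(s).
Expanding and collecting terms gives P(s) = -2s² + 3s + 6.
Check: P(-1) = 1. ✓

P(s) = -2s^2 + 3s + 6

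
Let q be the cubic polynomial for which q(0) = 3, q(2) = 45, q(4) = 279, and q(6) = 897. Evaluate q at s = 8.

Write q(s) = as^3 + bs^2 + cs + d. Substituting each data point gives a linear system:
  d = 3
  8a + 4b + 2c + d = 45
  64a + 16b + 4c + d = 279
  216a + 36b + 6c + d = 897
Solving the system yields a = 4, b = 0, c = 5, d = 3.
So q(s) = 4s^3 + 5s + 3.
Then q(8) = 2091.

2091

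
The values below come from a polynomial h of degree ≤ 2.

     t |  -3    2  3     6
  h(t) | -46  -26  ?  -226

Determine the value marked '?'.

The 3 known points determine the degree-2 polynomial uniquely.
Write h(t) = at^2 + bt + c. Substituting each data point gives a linear system:
  9a - 3b + c = -46
  4a + 2b + c = -26
  36a + 6b + c = -226
Solving the system yields a = -6, b = -2, c = 2.
So h(t) = -6t^2 - 2t + 2.
Then h(3) = -58.

-58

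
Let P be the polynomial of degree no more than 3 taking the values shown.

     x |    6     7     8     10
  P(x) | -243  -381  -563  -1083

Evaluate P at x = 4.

Using the Lagrange interpolation formula with nodes 6, 7, 8, 10:
  L_0(x) = (x - 7)(x - 8)(x - 10) / -8
  L_1(x) = (x - 6)(x - 8)(x - 10) / 3
  L_2(x) = (x - 6)(x - 7)(x - 10) / -4
  L_3(x) = (x - 6)(x - 7)(x - 8) / 24
Then P(x) = -243·L_0(x) - 381·L_1(x) - 563·L_2(x) - 1083·L_3(x).
Expanding and collecting terms gives P(x) = -x^3 - x^2 + 2x - 3.
Evaluating at x = 4: P(4) = -75.

-75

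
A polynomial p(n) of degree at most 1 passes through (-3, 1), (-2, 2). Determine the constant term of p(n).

Write p(n) = an + b. Substituting each data point gives a linear system:
  -3a + b = 1
  -2a + b = 2
Solving the system yields a = 1, b = 4.
So p(n) = n + 4.
The constant term is 4.

4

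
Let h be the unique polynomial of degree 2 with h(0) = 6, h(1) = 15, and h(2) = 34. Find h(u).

Write h(u) = au^2 + bu + c. Substituting each data point gives a linear system:
  c = 6
  a + b + c = 15
  4a + 2b + c = 34
Solving the system yields a = 5, b = 4, c = 6.
So h(u) = 5u^2 + 4u + 6.
Check: h(0) = 6. ✓

h(u) = 5u^2 + 4u + 6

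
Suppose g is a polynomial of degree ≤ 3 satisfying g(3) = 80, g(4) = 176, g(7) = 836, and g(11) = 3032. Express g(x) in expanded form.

Using the Lagrange interpolation formula with nodes 3, 4, 7, 11:
  L_0(x) = (x - 4)(x - 7)(x - 11) / -32
  L_1(x) = (x - 3)(x - 7)(x - 11) / 21
  L_2(x) = (x - 3)(x - 4)(x - 11) / -48
  L_3(x) = (x - 3)(x - 4)(x - 7) / 224
Then g(x) = 80·L_0(x) + 176·L_1(x) + 836·L_2(x) + 3032·L_3(x).
Expanding and collecting terms gives g(x) = 2x^3 + 3x^2 + x - 4.
Check: g(3) = 80. ✓

g(x) = 2x^3 + 3x^2 + x - 4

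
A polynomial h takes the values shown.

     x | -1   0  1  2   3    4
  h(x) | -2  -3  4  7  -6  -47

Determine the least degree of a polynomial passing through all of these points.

3

Forward differences of the values at x = -1, 0, 1, 2, 3, 4:
  h  : -2  -3  4  7  -6  -47
  Δ  : -1  7  3  -13  -41
  Δ^2: 8  -4  -16  -28
  Δ^3: -12  -12  -12
  Δ^4: 0  0
  Δ^5: 0
The third differences are constant (-12) and nonzero, while all higher differences vanish, so the minimal degree is 3.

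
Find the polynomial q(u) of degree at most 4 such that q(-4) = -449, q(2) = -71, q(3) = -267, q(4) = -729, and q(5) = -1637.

q(u) = -2u^4 - 2u^3 - 5u^2 - 3u + 3

Write q(u) = au^4 + bu^3 + cu^2 + du + e. Substituting each data point gives a linear system:
  256a - 64b + 16c - 4d + e = -449
  16a + 8b + 4c + 2d + e = -71
  81a + 27b + 9c + 3d + e = -267
  256a + 64b + 16c + 4d + e = -729
  625a + 125b + 25c + 5d + e = -1637
Solving the system yields a = -2, b = -2, c = -5, d = -3, e = 3.
So q(u) = -2u^4 - 2u^3 - 5u^2 - 3u + 3.
Check: q(-4) = -449. ✓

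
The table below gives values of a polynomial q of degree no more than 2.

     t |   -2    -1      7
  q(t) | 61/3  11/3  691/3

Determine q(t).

q(t) = 5t^2 - (5/3)t - 3

Write q(t) = at^2 + bt + c. Substituting each data point gives a linear system:
  4a - 2b + c = 61/3
  a - b + c = 11/3
  49a + 7b + c = 691/3
Solving the system yields a = 5, b = -5/3, c = -3.
So q(t) = 5t² - (5/3)t - 3.
Check: q(-1) = 11/3. ✓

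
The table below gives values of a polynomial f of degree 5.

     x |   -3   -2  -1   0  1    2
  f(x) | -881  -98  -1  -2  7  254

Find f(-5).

Forward differences of the values at x = -3, -2, -1, 0, 1, 2:
  f  : -881  -98  -1  -2  7  254
  Δ  : 783  97  -1  9  247
  Δ^2: -686  -98  10  238
  Δ^3: 588  108  228
  Δ^4: -480  120
  Δ^5: 600
The fifth differences are constant, confirming degree 5.
Interpolating (Newton forward form) and evaluating at x = -5 gives f(-5) = -12857.

-12857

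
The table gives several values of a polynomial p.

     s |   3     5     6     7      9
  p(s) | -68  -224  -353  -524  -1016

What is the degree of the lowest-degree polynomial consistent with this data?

Divided differences on the nodes 3, 5, 6, 7, 9:
  order 0: -68  -224  -353  -524  -1016
  order 1: -78  -129  -171  -246
  order 2: -17  -21  -25
  order 3: -1  -1
  order 4: 0
The order-3 divided differences are all -1 (nonzero) and every higher order vanishes, so the data lies on a polynomial of degree exactly 3.

3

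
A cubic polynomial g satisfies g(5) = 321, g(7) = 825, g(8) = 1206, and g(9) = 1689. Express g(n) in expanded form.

Write g(n) = an^3 + bn^2 + cn + d. Substituting each data point gives a linear system:
  125a + 25b + 5c + d = 321
  343a + 49b + 7c + d = 825
  512a + 64b + 8c + d = 1206
  729a + 81b + 9c + d = 1689
Solving the system yields a = 2, b = 3, c = -2, d = 6.
So g(n) = 2n^3 + 3n^2 - 2n + 6.
Check: g(7) = 825. ✓

g(n) = 2n^3 + 3n^2 - 2n + 6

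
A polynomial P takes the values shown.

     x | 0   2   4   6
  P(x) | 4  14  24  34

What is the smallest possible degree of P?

1

Forward differences of the values at x = 0, 2, 4, 6:
  P  : 4  14  24  34
  Δ  : 10  10  10
  Δ^2: 0  0
  Δ^3: 0
The first differences are constant (10) and nonzero, while all higher differences vanish, so the minimal degree is 1.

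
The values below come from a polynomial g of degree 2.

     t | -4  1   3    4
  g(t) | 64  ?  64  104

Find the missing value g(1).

14

The 3 known points determine the degree-2 polynomial uniquely.
Write g(t) = at^2 + bt + c. Substituting each data point gives a linear system:
  16a - 4b + c = 64
  9a + 3b + c = 64
  16a + 4b + c = 104
Solving the system yields a = 5, b = 5, c = 4.
So g(t) = 5t^2 + 5t + 4.
Then g(1) = 14.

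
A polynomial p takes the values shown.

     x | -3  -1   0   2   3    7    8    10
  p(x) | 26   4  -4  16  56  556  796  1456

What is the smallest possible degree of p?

3

Divided differences on the nodes -3, -1, 0, 2, 3, 7, 8, 10:
  order 0: 26  4  -4  16  56  556  796  1456
  order 1: -11  -8  10  40  125  240  330
  order 2: 1  6  10  17  23  30
  order 3: 1  1  1  1  1
  order 4: 0  0  0  0
  order 5: 0  0  0
  order 6: 0  0
  order 7: 0
The order-3 divided differences are all 1 (nonzero) and every higher order vanishes, so the data lies on a polynomial of degree exactly 3.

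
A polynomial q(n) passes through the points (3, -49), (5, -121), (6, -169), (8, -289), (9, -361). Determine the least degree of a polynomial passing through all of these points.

Divided differences on the nodes 3, 5, 6, 8, 9:
  order 0: -49  -121  -169  -289  -361
  order 1: -36  -48  -60  -72
  order 2: -4  -4  -4
  order 3: 0  0
  order 4: 0
The order-2 divided differences are all -4 (nonzero) and every higher order vanishes, so the data lies on a polynomial of degree exactly 2.

2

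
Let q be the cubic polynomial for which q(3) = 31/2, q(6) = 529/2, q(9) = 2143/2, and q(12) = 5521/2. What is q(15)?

11311/2

Forward differences of the values at n = 3, 6, 9, 12:
  q  : 31/2  529/2  2143/2  5521/2
  Δ  : 249  807  1689
  Δ^2: 558  882
  Δ^3: 324
The third differences are constant, confirming degree 3.
Interpolating (Newton forward form) and evaluating at n = 15 gives q(15) = 11311/2.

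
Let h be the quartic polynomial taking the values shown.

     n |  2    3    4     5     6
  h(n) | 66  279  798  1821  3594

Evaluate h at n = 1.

9

Using the Lagrange interpolation formula with nodes 2, 3, 4, 5, 6:
  L_0(n) = (n - 3)(n - 4)(n - 5)(n - 6) / 24
  L_1(n) = (n - 2)(n - 4)(n - 5)(n - 6) / -6
  L_2(n) = (n - 2)(n - 3)(n - 5)(n - 6) / 4
  L_3(n) = (n - 2)(n - 3)(n - 4)(n - 6) / -6
  L_4(n) = (n - 2)(n - 3)(n - 4)(n - 5) / 24
Then h(n) = 66·L_0(n) + 279·L_1(n) + 798·L_2(n) + 1821·L_3(n) + 3594·L_4(n).
Expanding and collecting terms gives h(n) = 2n^4 + 5n^3 - 2n^2 - 2n + 6.
Evaluating at n = 1: h(1) = 9.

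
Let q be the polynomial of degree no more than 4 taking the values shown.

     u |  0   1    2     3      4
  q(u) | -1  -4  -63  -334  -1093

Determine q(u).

q(u) = -5u^4 + 4u^3 - 5u^2 + 3u - 1

Write q(u) = au^4 + bu^3 + cu^2 + du + e. Substituting each data point gives a linear system:
  e = -1
  a + b + c + d + e = -4
  16a + 8b + 4c + 2d + e = -63
  81a + 27b + 9c + 3d + e = -334
  256a + 64b + 16c + 4d + e = -1093
Solving the system yields a = -5, b = 4, c = -5, d = 3, e = -1.
So q(u) = -5u⁴ + 4u³ - 5u² + 3u - 1.
Check: q(1) = -4. ✓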